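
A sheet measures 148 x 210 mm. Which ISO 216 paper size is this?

Aspect ratio 210/148 ≈ 1.419 — close to the ISO √2 ≈ 1.414.
In the A-series (A0 area = 1 m²): A5 = 148 × 210 mm.

A5 (148 × 210 mm)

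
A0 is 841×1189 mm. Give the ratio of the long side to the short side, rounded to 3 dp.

1.414

1189 / 841 = 1.414
Matches √2 ≈ 1.414 — the ISO 216 defining ratio.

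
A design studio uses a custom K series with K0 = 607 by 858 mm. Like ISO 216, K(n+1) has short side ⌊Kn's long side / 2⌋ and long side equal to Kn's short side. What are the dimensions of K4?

151 × 214 mm

K1: ⌊858/2⌋ × 607 = 429 × 607 mm
K2: ⌊607/2⌋ × 429 = 303 × 429 mm
K3: ⌊429/2⌋ × 303 = 214 × 303 mm
K4: ⌊303/2⌋ × 214 = 151 × 214 mm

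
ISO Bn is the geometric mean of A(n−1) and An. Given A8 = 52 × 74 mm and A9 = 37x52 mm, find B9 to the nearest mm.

44 × 62 mm

Short side: √(52 · 37) = √1924 ≈ 43.9 → 44 mm
Long side: √(74 · 52) = √3848 ≈ 62.0 → 62 mm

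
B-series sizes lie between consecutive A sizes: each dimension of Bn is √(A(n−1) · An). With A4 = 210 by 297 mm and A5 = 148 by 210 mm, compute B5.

Short side: √(210 · 148) = √31080 ≈ 176.3 → 176 mm
Long side: √(297 · 210) = √62370 ≈ 249.7 → 250 mm

176 × 250 mm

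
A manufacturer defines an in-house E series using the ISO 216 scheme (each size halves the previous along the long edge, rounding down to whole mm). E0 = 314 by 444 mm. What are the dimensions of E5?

55 × 78 mm

E1: ⌊444/2⌋ × 314 = 222 × 314 mm
E2: ⌊314/2⌋ × 222 = 157 × 222 mm
E3: ⌊222/2⌋ × 157 = 111 × 157 mm
E4: ⌊157/2⌋ × 111 = 78 × 111 mm
E5: ⌊111/2⌋ × 78 = 55 × 78 mm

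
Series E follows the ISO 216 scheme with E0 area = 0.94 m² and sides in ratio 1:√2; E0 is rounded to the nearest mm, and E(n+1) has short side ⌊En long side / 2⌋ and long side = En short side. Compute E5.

Let E0's short side be w mm. w · w√2 = 0.94 m² = 940,000 mm², so w ≈ 815.3 mm and w√2 ≈ 1153.0 mm → E0 = 815 × 1153 mm.
E1: ⌊1153/2⌋ × 815 = 576 × 815 mm
E2: ⌊815/2⌋ × 576 = 407 × 576 mm
E3: ⌊576/2⌋ × 407 = 288 × 407 mm
E4: ⌊407/2⌋ × 288 = 203 × 288 mm
E5: ⌊288/2⌋ × 203 = 144 × 203 mm

144 × 203 mm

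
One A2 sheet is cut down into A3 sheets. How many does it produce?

2

A2 = 420 × 594 mm; A3 = 297 × 420 mm.
Each halving step doubles the count; 1 step from A2 to A3.
2^1 = 2.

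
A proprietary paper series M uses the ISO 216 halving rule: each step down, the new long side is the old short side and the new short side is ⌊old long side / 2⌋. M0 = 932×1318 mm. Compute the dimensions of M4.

M1: ⌊1318/2⌋ × 932 = 659 × 932 mm
M2: ⌊932/2⌋ × 659 = 466 × 659 mm
M3: ⌊659/2⌋ × 466 = 329 × 466 mm
M4: ⌊466/2⌋ × 329 = 233 × 329 mm

233 × 329 mm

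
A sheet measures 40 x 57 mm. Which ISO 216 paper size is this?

Aspect ratio 57/40 ≈ 1.425 — close to the ISO √2 ≈ 1.414.
In the C-series (envelope sizes, between A and B): C9 = 40 × 57 mm.

C9 (40 × 57 mm)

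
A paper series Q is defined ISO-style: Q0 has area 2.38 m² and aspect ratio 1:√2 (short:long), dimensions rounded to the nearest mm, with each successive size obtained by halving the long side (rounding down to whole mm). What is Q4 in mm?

324 × 458 mm

Let Q0's short side be w mm. w · w√2 = 2.38 m² = 2,380,000 mm², so w ≈ 1297.3 mm and w√2 ≈ 1834.6 mm → Q0 = 1297 × 1835 mm.
Q1: ⌊1835/2⌋ × 1297 = 917 × 1297 mm
Q2: ⌊1297/2⌋ × 917 = 648 × 917 mm
Q3: ⌊917/2⌋ × 648 = 458 × 648 mm
Q4: ⌊648/2⌋ × 458 = 324 × 458 mm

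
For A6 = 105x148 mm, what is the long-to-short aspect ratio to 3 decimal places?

1.410

148 / 105 = 1.410
ISO 216 targets √2 ≈ 1.414; the -0.005 deviation is from mm rounding.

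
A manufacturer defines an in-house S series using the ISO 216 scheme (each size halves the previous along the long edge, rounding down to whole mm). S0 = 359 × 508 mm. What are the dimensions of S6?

S1 = 254 × 359 mm (from S0 by 1 halving).
S2: ⌊359/2⌋ × 254 = 179 × 254 mm
S3: ⌊254/2⌋ × 179 = 127 × 179 mm
S4: ⌊179/2⌋ × 127 = 89 × 127 mm
S5: ⌊127/2⌋ × 89 = 63 × 89 mm
S6: ⌊89/2⌋ × 63 = 44 × 63 mm

44 × 63 mm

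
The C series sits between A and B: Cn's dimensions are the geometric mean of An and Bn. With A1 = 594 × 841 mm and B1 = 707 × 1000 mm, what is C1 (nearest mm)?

Short side: √(594 · 707) = √419958 ≈ 648.0 → 648 mm
Long side: √(841 · 1000) = √841000 ≈ 917.1 → 917 mm

648 × 917 mm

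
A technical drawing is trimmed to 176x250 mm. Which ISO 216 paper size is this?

Aspect ratio 250/176 ≈ 1.420 — close to the ISO √2 ≈ 1.414.
In the B-series (B0 = 1000 × 1414 mm): B5 = 176 × 250 mm.

B5 (176 × 250 mm)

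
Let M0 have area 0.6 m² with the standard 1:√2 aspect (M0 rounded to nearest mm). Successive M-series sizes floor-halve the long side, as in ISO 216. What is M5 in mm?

115 × 162 mm

Let M0's short side be w mm. w · w√2 = 0.6 m² = 600,000 mm², so w ≈ 651.4 mm and w√2 ≈ 921.2 mm → M0 = 651 × 921 mm.
M1: ⌊921/2⌋ × 651 = 460 × 651 mm
M2: ⌊651/2⌋ × 460 = 325 × 460 mm
M3: ⌊460/2⌋ × 325 = 230 × 325 mm
M4: ⌊325/2⌋ × 230 = 162 × 230 mm
M5: ⌊230/2⌋ × 162 = 115 × 162 mm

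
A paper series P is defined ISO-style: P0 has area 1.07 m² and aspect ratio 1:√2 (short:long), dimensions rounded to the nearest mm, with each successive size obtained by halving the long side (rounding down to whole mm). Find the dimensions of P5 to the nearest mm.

Let P0's short side be w mm. w · w√2 = 1.07 m² = 1,070,000 mm², so w ≈ 869.8 mm and w√2 ≈ 1230.1 mm → P0 = 870 × 1230 mm.
P1: ⌊1230/2⌋ × 870 = 615 × 870 mm
P2: ⌊870/2⌋ × 615 = 435 × 615 mm
P3: ⌊615/2⌋ × 435 = 307 × 435 mm
P4: ⌊435/2⌋ × 307 = 217 × 307 mm
P5: ⌊307/2⌋ × 217 = 153 × 217 mm

153 × 217 mm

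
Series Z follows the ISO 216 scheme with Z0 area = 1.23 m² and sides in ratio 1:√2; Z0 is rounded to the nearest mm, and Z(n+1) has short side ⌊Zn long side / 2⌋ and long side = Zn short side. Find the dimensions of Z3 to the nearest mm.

Let Z0's short side be w mm. w · w√2 = 1.23 m² = 1,230,000 mm², so w ≈ 932.6 mm and w√2 ≈ 1318.9 mm → Z0 = 933 × 1319 mm.
Z1: ⌊1319/2⌋ × 933 = 659 × 933 mm
Z2: ⌊933/2⌋ × 659 = 466 × 659 mm
Z3: ⌊659/2⌋ × 466 = 329 × 466 mm

329 × 466 mm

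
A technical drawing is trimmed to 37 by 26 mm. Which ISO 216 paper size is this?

A10 (26 × 37 mm)

Aspect ratio 37/26 ≈ 1.423 — close to the ISO √2 ≈ 1.414.
In the A-series (A0 area = 1 m²): A10 = 26 × 37 mm.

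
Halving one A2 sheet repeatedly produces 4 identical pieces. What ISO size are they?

A4

4 = 2^2, so 2 halving steps.
A2 → A3 → … → A4 after 2 steps.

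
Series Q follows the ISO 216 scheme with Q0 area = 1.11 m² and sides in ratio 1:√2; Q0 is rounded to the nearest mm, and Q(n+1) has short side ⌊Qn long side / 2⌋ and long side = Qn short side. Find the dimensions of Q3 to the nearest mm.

Let Q0's short side be w mm. w · w√2 = 1.11 m² = 1,110,000 mm², so w ≈ 885.9 mm and w√2 ≈ 1252.9 mm → Q0 = 886 × 1253 mm.
Q1: ⌊1253/2⌋ × 886 = 626 × 886 mm
Q2: ⌊886/2⌋ × 626 = 443 × 626 mm
Q3: ⌊626/2⌋ × 443 = 313 × 443 mm

313 × 443 mm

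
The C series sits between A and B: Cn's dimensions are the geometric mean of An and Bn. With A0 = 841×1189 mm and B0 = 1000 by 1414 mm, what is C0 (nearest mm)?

917 × 1297 mm

Short side: √(841 · 1000) = √841000 ≈ 917.1 → 917 mm
Long side: √(1189 · 1414) = √1681246 ≈ 1296.6 → 1297 mm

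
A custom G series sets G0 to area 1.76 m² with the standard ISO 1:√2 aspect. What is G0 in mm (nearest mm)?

1116 × 1578 mm

Let the short side be w mm. Then w · w√2 = 1.76 m² = 1,760,000 mm².
w² = 1,760,000/√2, so w ≈ 1115.6 mm; long side = w√2 ≈ 1577.7 mm.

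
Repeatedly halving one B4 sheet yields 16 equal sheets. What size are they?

16 = 2^4, so 4 halving steps.
B4 → B5 → … → B8 after 4 steps.

B8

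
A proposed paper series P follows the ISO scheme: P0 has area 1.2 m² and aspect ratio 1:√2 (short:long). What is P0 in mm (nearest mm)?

921 × 1303 mm

Let the short side be w mm. Then w · w√2 = 1.2 m² = 1,200,000 mm².
w² = 1,200,000/√2, so w ≈ 921.2 mm; long side = w√2 ≈ 1302.7 mm.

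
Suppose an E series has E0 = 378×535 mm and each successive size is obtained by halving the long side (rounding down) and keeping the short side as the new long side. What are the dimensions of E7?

E1 = 267 × 378 mm (from E0 by 1 halving).
E2: ⌊378/2⌋ × 267 = 189 × 267 mm
E3: ⌊267/2⌋ × 189 = 133 × 189 mm
E4: ⌊189/2⌋ × 133 = 94 × 133 mm
E5: ⌊133/2⌋ × 94 = 66 × 94 mm
E6: ⌊94/2⌋ × 66 = 47 × 66 mm
E7: ⌊66/2⌋ × 47 = 33 × 47 mm

33 × 47 mm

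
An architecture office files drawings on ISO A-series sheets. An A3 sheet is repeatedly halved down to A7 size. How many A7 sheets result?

A3 = 297 × 420 mm; A7 = 74 × 105 mm.
Each halving step doubles the count; 4 steps from A3 to A7.
2^4 = 16.

16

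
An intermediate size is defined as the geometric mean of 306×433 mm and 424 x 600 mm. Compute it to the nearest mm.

Short side: √(306 · 424) = √129744 ≈ 360.2 → 360 mm
Long side: √(433 · 600) = √259800 ≈ 509.7 → 510 mm

360 × 510 mm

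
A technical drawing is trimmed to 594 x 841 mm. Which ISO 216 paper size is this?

Aspect ratio 841/594 ≈ 1.416 — close to the ISO √2 ≈ 1.414.
In the A-series (A0 area = 1 m²): A1 = 594 × 841 mm.

A1 (594 × 841 mm)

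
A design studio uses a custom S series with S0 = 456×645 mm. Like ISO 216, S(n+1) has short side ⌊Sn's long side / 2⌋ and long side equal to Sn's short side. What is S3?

S1: ⌊645/2⌋ × 456 = 322 × 456 mm
S2: ⌊456/2⌋ × 322 = 228 × 322 mm
S3: ⌊322/2⌋ × 228 = 161 × 228 mm

161 × 228 mm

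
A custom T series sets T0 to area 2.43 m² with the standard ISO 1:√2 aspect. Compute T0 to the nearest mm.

Let the short side be w mm. Then w · w√2 = 2.43 m² = 2,430,000 mm².
w² = 2,430,000/√2, so w ≈ 1310.8 mm; long side = w√2 ≈ 1853.8 mm.

1311 × 1854 mm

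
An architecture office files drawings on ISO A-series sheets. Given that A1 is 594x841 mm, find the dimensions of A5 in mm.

148 × 210 mm

A2: ⌊841/2⌋ × 594 = 420 × 594 mm
A3: ⌊594/2⌋ × 420 = 297 × 420 mm
A4: ⌊420/2⌋ × 297 = 210 × 297 mm
A5: ⌊297/2⌋ × 210 = 148 × 210 mm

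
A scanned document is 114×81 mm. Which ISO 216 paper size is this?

Aspect ratio 114/81 ≈ 1.407 — close to the ISO √2 ≈ 1.414.
In the C-series (envelope sizes, between A and B): C7 = 81 × 114 mm.

C7 (81 × 114 mm)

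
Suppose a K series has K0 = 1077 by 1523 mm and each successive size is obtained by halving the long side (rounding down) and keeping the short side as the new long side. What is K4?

269 × 380 mm

K1: ⌊1523/2⌋ × 1077 = 761 × 1077 mm
K2: ⌊1077/2⌋ × 761 = 538 × 761 mm
K3: ⌊761/2⌋ × 538 = 380 × 538 mm
K4: ⌊538/2⌋ × 380 = 269 × 380 mm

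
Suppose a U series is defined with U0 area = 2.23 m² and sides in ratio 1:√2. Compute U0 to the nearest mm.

Let the short side be w mm. Then w · w√2 = 2.23 m² = 2,230,000 mm².
w² = 2,230,000/√2, so w ≈ 1255.7 mm; long side = w√2 ≈ 1775.9 mm.

1256 × 1776 mm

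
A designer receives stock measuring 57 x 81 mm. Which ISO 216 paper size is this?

C8 (57 × 81 mm)

Aspect ratio 81/57 ≈ 1.421 — close to the ISO √2 ≈ 1.414.
In the C-series (envelope sizes, between A and B): C8 = 57 × 81 mm.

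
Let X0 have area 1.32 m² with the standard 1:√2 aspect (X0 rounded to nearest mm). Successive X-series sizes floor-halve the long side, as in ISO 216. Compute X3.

Let X0's short side be w mm. w · w√2 = 1.32 m² = 1,320,000 mm², so w ≈ 966.1 mm and w√2 ≈ 1366.3 mm → X0 = 966 × 1366 mm.
X1: ⌊1366/2⌋ × 966 = 683 × 966 mm
X2: ⌊966/2⌋ × 683 = 483 × 683 mm
X3: ⌊683/2⌋ × 483 = 341 × 483 mm

341 × 483 mm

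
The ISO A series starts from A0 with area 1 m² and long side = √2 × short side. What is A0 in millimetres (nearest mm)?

841 × 1189 mm

Let the short side be w mm. Then the long side is w√2 and w · w√2 = 10⁶ mm².
w² = 10⁶/√2, so w = 1000 / 2^(1/4) ≈ 840.9 mm; long side = 1000 · 2^(1/4) ≈ 1189.2 mm.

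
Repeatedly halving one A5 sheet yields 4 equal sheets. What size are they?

A7

4 = 2^2, so 2 halving steps.
A5 → A6 → … → A7 after 2 steps.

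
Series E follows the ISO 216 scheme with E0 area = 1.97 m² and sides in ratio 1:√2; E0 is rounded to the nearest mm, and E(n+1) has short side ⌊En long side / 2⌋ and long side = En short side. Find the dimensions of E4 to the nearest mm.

Let E0's short side be w mm. w · w√2 = 1.97 m² = 1,970,000 mm², so w ≈ 1180.3 mm and w√2 ≈ 1669.1 mm → E0 = 1180 × 1669 mm.
E1: ⌊1669/2⌋ × 1180 = 834 × 1180 mm
E2: ⌊1180/2⌋ × 834 = 590 × 834 mm
E3: ⌊834/2⌋ × 590 = 417 × 590 mm
E4: ⌊590/2⌋ × 417 = 295 × 417 mm

295 × 417 mm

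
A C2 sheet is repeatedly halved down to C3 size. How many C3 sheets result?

Each ISO step halves the sheet: 1 × C2 → 2 × C3
From C2 to C3 is 1 halving step: 2^1 = 2.

2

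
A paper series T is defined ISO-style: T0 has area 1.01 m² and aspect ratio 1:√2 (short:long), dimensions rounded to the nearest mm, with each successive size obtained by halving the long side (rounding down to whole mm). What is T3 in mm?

298 × 422 mm

Let T0's short side be w mm. w · w√2 = 1.01 m² = 1,010,000 mm², so w ≈ 845.1 mm and w√2 ≈ 1195.1 mm → T0 = 845 × 1195 mm.
T1: ⌊1195/2⌋ × 845 = 597 × 845 mm
T2: ⌊845/2⌋ × 597 = 422 × 597 mm
T3: ⌊597/2⌋ × 422 = 298 × 422 mm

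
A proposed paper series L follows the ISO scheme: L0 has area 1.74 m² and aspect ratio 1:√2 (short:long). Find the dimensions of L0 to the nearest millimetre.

Let the short side be w mm. Then w · w√2 = 1.74 m² = 1,740,000 mm².
w² = 1,740,000/√2, so w ≈ 1109.2 mm; long side = w√2 ≈ 1568.7 mm.

1109 × 1569 mm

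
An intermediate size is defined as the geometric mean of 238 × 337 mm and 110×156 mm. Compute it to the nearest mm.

Short side: √(238 · 110) = √26180 ≈ 161.8 → 162 mm
Long side: √(337 · 156) = √52572 ≈ 229.3 → 229 mm

162 × 229 mm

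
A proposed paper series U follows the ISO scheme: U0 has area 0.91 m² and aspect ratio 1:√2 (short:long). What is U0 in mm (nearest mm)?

802 × 1134 mm

Let the short side be w mm. Then w · w√2 = 0.91 m² = 910,000 mm².
w² = 910,000/√2, so w ≈ 802.2 mm; long side = w√2 ≈ 1134.4 mm.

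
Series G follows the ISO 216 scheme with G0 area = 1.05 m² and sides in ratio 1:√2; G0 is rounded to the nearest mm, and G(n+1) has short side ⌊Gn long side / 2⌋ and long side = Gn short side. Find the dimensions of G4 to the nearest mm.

Let G0's short side be w mm. w · w√2 = 1.05 m² = 1,050,000 mm², so w ≈ 861.7 mm and w√2 ≈ 1218.6 mm → G0 = 862 × 1219 mm.
G1: ⌊1219/2⌋ × 862 = 609 × 862 mm
G2: ⌊862/2⌋ × 609 = 431 × 609 mm
G3: ⌊609/2⌋ × 431 = 304 × 431 mm
G4: ⌊431/2⌋ × 304 = 215 × 304 mm

215 × 304 mm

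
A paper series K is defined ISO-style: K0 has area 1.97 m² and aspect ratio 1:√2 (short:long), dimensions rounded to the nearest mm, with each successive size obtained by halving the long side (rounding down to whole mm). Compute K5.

Let K0's short side be w mm. w · w√2 = 1.97 m² = 1,970,000 mm², so w ≈ 1180.3 mm and w√2 ≈ 1669.1 mm → K0 = 1180 × 1669 mm.
K1: ⌊1669/2⌋ × 1180 = 834 × 1180 mm
K2: ⌊1180/2⌋ × 834 = 590 × 834 mm
K3: ⌊834/2⌋ × 590 = 417 × 590 mm
K4: ⌊590/2⌋ × 417 = 295 × 417 mm
K5: ⌊417/2⌋ × 295 = 208 × 295 mm

208 × 295 mm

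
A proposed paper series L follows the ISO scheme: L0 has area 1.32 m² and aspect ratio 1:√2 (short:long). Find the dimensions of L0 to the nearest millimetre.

Let the short side be w mm. Then w · w√2 = 1.32 m² = 1,320,000 mm².
w² = 1,320,000/√2, so w ≈ 966.1 mm; long side = w√2 ≈ 1366.3 mm.

966 × 1366 mm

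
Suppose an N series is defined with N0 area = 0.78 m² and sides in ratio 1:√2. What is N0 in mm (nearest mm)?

Let the short side be w mm. Then w · w√2 = 0.78 m² = 780,000 mm².
w² = 780,000/√2, so w ≈ 742.7 mm; long side = w√2 ≈ 1050.3 mm.

743 × 1050 mm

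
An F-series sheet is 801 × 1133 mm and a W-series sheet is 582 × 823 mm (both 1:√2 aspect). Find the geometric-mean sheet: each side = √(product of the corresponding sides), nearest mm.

Short side: √(801 · 582) = √466182 ≈ 682.8 → 683 mm
Long side: √(1133 · 823) = √932459 ≈ 965.6 → 966 mm

683 × 966 mm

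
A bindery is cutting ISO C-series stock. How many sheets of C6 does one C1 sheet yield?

32

Each ISO step halves the sheet: 1 × C1 → 2 × C2 → 4 × C3 → 8 × C4 → …
From C1 to C6 is 5 halving steps: 2^5 = 32.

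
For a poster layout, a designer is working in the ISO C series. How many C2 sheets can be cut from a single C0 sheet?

4

C0 = 917 × 1297 mm; C2 = 458 × 648 mm.
Each halving step doubles the count; 2 steps from C0 to C2.
2^2 = 4.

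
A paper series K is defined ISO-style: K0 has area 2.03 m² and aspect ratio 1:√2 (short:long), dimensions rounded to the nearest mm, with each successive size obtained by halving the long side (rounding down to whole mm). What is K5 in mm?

Let K0's short side be w mm. w · w√2 = 2.03 m² = 2,030,000 mm², so w ≈ 1198.1 mm and w√2 ≈ 1694.4 mm → K0 = 1198 × 1694 mm.
K1: ⌊1694/2⌋ × 1198 = 847 × 1198 mm
K2: ⌊1198/2⌋ × 847 = 599 × 847 mm
K3: ⌊847/2⌋ × 599 = 423 × 599 mm
K4: ⌊599/2⌋ × 423 = 299 × 423 mm
K5: ⌊423/2⌋ × 299 = 211 × 299 mm

211 × 299 mm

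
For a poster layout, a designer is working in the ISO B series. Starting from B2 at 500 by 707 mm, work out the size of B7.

88 × 125 mm

B3: ⌊707/2⌋ × 500 = 353 × 500 mm
B4: ⌊500/2⌋ × 353 = 250 × 353 mm
B5: ⌊353/2⌋ × 250 = 176 × 250 mm
B6: ⌊250/2⌋ × 176 = 125 × 176 mm
B7: ⌊176/2⌋ × 125 = 88 × 125 mm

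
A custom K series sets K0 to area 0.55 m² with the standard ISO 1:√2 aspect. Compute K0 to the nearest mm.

Let the short side be w mm. Then w · w√2 = 0.55 m² = 550,000 mm².
w² = 550,000/√2, so w ≈ 623.6 mm; long side = w√2 ≈ 881.9 mm.

624 × 882 mm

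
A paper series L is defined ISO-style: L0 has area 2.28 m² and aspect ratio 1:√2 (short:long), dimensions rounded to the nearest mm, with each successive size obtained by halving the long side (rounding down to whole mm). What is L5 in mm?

224 × 317 mm

Let L0's short side be w mm. w · w√2 = 2.28 m² = 2,280,000 mm², so w ≈ 1269.7 mm and w√2 ≈ 1795.7 mm → L0 = 1270 × 1796 mm.
L1: ⌊1796/2⌋ × 1270 = 898 × 1270 mm
L2: ⌊1270/2⌋ × 898 = 635 × 898 mm
L3: ⌊898/2⌋ × 635 = 449 × 635 mm
L4: ⌊635/2⌋ × 449 = 317 × 449 mm
L5: ⌊449/2⌋ × 317 = 224 × 317 mm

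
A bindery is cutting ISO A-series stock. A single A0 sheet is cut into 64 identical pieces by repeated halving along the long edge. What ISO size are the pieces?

A6

64 = 2^6, so 6 halving steps.
A0 → A1 → … → A6 after 6 steps.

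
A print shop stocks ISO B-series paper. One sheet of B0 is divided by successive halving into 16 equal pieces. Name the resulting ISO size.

16 = 2^4, so 4 halving steps.
B0 → B1 → … → B4 after 4 steps.

B4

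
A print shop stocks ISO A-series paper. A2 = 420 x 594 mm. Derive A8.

A3: ⌊594/2⌋ × 420 = 297 × 420 mm
A4: ⌊420/2⌋ × 297 = 210 × 297 mm
A5: ⌊297/2⌋ × 210 = 148 × 210 mm
A6: ⌊210/2⌋ × 148 = 105 × 148 mm
A7: ⌊148/2⌋ × 105 = 74 × 105 mm
A8: ⌊105/2⌋ × 74 = 52 × 74 mm

52 × 74 mm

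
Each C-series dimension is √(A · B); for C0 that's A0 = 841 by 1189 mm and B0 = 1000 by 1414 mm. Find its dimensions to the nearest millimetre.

917 × 1297 mm

Short: √(841 · 1000) = √841000 ≈ 917.1 mm.
Long: √(1189 · 1414) = √1681246 ≈ 1296.6 mm.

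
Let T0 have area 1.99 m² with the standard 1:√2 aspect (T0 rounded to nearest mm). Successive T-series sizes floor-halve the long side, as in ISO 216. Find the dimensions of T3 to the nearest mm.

Let T0's short side be w mm. w · w√2 = 1.99 m² = 1,990,000 mm², so w ≈ 1186.2 mm and w√2 ≈ 1677.6 mm → T0 = 1186 × 1678 mm.
T1: ⌊1678/2⌋ × 1186 = 839 × 1186 mm
T2: ⌊1186/2⌋ × 839 = 593 × 839 mm
T3: ⌊839/2⌋ × 593 = 419 × 593 mm

419 × 593 mm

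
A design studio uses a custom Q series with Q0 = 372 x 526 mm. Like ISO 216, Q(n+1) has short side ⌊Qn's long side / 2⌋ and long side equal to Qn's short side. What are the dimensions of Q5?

Q1: ⌊526/2⌋ × 372 = 263 × 372 mm
Q2: ⌊372/2⌋ × 263 = 186 × 263 mm
Q3: ⌊263/2⌋ × 186 = 131 × 186 mm
Q4: ⌊186/2⌋ × 131 = 93 × 131 mm
Q5: ⌊131/2⌋ × 93 = 65 × 93 mm

65 × 93 mm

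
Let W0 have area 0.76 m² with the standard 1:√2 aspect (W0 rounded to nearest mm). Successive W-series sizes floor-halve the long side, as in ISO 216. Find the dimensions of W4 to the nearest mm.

183 × 259 mm

Let W0's short side be w mm. w · w√2 = 0.76 m² = 760,000 mm², so w ≈ 733.1 mm and w√2 ≈ 1036.7 mm → W0 = 733 × 1037 mm.
W1: ⌊1037/2⌋ × 733 = 518 × 733 mm
W2: ⌊733/2⌋ × 518 = 366 × 518 mm
W3: ⌊518/2⌋ × 366 = 259 × 366 mm
W4: ⌊366/2⌋ × 259 = 183 × 259 mm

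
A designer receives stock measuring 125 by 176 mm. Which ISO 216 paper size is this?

B6 (125 × 176 mm)

Aspect ratio 176/125 ≈ 1.408 — close to the ISO √2 ≈ 1.414.
In the B-series (B0 = 1000 × 1414 mm): B6 = 125 × 176 mm.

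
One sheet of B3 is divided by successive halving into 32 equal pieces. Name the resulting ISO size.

B8

32 = 2^5, so 5 halving steps.
B3 → B4 → … → B8 after 5 steps.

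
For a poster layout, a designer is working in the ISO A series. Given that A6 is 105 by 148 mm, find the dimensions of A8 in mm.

52 × 74 mm

A7: ⌊148/2⌋ × 105 = 74 × 105 mm
A8: ⌊105/2⌋ × 74 = 52 × 74 mm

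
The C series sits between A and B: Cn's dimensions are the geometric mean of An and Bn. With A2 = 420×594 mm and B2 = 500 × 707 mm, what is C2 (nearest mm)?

458 × 648 mm

Short side: √(420 · 500) = √210000 ≈ 458.3 → 458 mm
Long side: √(594 · 707) = √419958 ≈ 648.0 → 648 mm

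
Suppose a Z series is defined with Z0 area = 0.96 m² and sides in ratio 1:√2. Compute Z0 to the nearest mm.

Let the short side be w mm. Then w · w√2 = 0.96 m² = 960,000 mm².
w² = 960,000/√2, so w ≈ 823.9 mm; long side = w√2 ≈ 1165.2 mm.

824 × 1165 mm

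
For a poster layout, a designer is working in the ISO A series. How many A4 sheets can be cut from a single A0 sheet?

Each ISO step halves the sheet: 1 × A0 → 2 × A1 → 4 × A2 → 8 × A3 → …
From A0 to A4 is 4 halving steps: 2^4 = 16.

16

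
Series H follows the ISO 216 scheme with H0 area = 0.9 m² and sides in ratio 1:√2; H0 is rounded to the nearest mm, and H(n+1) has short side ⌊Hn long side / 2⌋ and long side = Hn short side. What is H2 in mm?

Let H0's short side be w mm. w · w√2 = 0.9 m² = 900,000 mm², so w ≈ 797.7 mm and w√2 ≈ 1128.2 mm → H0 = 798 × 1128 mm.
H1: ⌊1128/2⌋ × 798 = 564 × 798 mm
H2: ⌊798/2⌋ × 564 = 399 × 564 mm

399 × 564 mm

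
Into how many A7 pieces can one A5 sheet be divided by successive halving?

A5 = 148 × 210 mm; A7 = 74 × 105 mm.
Each halving step doubles the count; 2 steps from A5 to A7.
2^2 = 4.

4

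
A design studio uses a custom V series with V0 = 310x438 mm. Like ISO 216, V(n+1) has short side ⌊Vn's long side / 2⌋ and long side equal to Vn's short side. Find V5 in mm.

54 × 77 mm

V1 = 219 × 310 mm (from V0 by 1 halving).
V2: ⌊310/2⌋ × 219 = 155 × 219 mm
V3: ⌊219/2⌋ × 155 = 109 × 155 mm
V4: ⌊155/2⌋ × 109 = 77 × 109 mm
V5: ⌊109/2⌋ × 77 = 54 × 77 mm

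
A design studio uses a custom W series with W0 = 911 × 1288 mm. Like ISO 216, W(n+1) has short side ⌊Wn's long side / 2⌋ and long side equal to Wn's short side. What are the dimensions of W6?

W1: ⌊1288/2⌋ × 911 = 644 × 911 mm
W2: ⌊911/2⌋ × 644 = 455 × 644 mm
W3: ⌊644/2⌋ × 455 = 322 × 455 mm
W4: ⌊455/2⌋ × 322 = 227 × 322 mm
W5: ⌊322/2⌋ × 227 = 161 × 227 mm
W6: ⌊227/2⌋ × 161 = 113 × 161 mm

113 × 161 mm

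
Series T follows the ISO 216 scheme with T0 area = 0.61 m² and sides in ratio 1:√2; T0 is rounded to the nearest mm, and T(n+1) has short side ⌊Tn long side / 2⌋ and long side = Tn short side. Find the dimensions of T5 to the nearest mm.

116 × 164 mm

Let T0's short side be w mm. w · w√2 = 0.61 m² = 610,000 mm², so w ≈ 656.8 mm and w√2 ≈ 928.8 mm → T0 = 657 × 929 mm.
T1: ⌊929/2⌋ × 657 = 464 × 657 mm
T2: ⌊657/2⌋ × 464 = 328 × 464 mm
T3: ⌊464/2⌋ × 328 = 232 × 328 mm
T4: ⌊328/2⌋ × 232 = 164 × 232 mm
T5: ⌊232/2⌋ × 164 = 116 × 164 mm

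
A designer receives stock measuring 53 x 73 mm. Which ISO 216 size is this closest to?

A8 (52 × 74 mm)

Aspect ratio 73/53 ≈ 1.377 (ISO target is √2 ≈ 1.414).
In the A-series (A0 area = 1 m²): A8 = 52 × 74 mm.
Off by 2 mm total — nearest standard size.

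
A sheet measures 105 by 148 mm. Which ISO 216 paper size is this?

A6 (105 × 148 mm)

Aspect ratio 148/105 ≈ 1.410 — close to the ISO √2 ≈ 1.414.
In the A-series (A0 area = 1 m²): A6 = 105 × 148 mm.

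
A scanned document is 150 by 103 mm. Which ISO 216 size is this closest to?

A6 (105 × 148 mm)

Aspect ratio 150/103 ≈ 1.456 (ISO target is √2 ≈ 1.414).
In the A-series (A0 area = 1 m²): A6 = 105 × 148 mm.
Off by 4 mm total — nearest standard size.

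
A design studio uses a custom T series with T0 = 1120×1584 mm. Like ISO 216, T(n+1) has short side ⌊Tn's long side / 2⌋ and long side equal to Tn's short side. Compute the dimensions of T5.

T1 = 792 × 1120 mm (from T0 by 1 halving).
T2: ⌊1120/2⌋ × 792 = 560 × 792 mm
T3: ⌊792/2⌋ × 560 = 396 × 560 mm
T4: ⌊560/2⌋ × 396 = 280 × 396 mm
T5: ⌊396/2⌋ × 280 = 198 × 280 mm

198 × 280 mm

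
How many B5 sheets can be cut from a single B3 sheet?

4

Each ISO step halves the sheet: 1 × B3 → 2 × B4 → 4 × B5
From B3 to B5 is 2 halving steps: 2^2 = 4.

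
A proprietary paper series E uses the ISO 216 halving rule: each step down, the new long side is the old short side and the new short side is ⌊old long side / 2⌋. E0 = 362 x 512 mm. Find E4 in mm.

90 × 128 mm

E1: ⌊512/2⌋ × 362 = 256 × 362 mm
E2: ⌊362/2⌋ × 256 = 181 × 256 mm
E3: ⌊256/2⌋ × 181 = 128 × 181 mm
E4: ⌊181/2⌋ × 128 = 90 × 128 mm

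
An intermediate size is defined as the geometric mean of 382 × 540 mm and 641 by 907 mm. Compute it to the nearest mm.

Short side: √(382 · 641) = √244862 ≈ 494.8 → 495 mm
Long side: √(540 · 907) = √489780 ≈ 699.8 → 700 mm

495 × 700 mm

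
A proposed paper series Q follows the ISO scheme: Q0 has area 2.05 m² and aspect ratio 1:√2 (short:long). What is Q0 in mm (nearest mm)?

Let the short side be w mm. Then w · w√2 = 2.05 m² = 2,050,000 mm².
w² = 2,050,000/√2, so w ≈ 1204.0 mm; long side = w√2 ≈ 1702.7 mm.

1204 × 1703 mm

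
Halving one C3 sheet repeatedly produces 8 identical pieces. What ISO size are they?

8 = 2^3, so 3 halving steps.
C3 → C4 → … → C6 after 3 steps.

C6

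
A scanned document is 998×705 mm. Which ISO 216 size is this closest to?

B1 (707 × 1000 mm)

Aspect ratio 998/705 ≈ 1.416 — close to the ISO √2 ≈ 1.414.
In the B-series (B0 = 1000 × 1414 mm): B1 = 707 × 1000 mm.
Off by 4 mm total — nearest standard size.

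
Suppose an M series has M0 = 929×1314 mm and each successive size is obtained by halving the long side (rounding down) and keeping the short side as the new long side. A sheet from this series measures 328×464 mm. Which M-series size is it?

M3

M0: 929 × 1314 mm
M1: 657 × 929 mm
M2: 464 × 657 mm
M3: 328 × 464 mm
M4: 232 × 328 mm
→ matches M3.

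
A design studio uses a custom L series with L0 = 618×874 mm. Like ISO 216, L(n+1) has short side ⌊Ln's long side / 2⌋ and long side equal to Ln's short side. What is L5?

109 × 154 mm

L1: ⌊874/2⌋ × 618 = 437 × 618 mm
L2: ⌊618/2⌋ × 437 = 309 × 437 mm
L3: ⌊437/2⌋ × 309 = 218 × 309 mm
L4: ⌊309/2⌋ × 218 = 154 × 218 mm
L5: ⌊218/2⌋ × 154 = 109 × 154 mm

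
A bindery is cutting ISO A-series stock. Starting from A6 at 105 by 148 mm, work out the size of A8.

A7: ⌊148/2⌋ × 105 = 74 × 105 mm
A8: ⌊105/2⌋ × 74 = 52 × 74 mm

52 × 74 mm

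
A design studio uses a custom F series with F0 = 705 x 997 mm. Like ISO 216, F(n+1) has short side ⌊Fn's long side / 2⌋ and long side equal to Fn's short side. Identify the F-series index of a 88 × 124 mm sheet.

F6

F0: 705 × 997 mm
F1: 498 × 705 mm
F2: 352 × 498 mm
F3: 249 × 352 mm
F4: 176 × 249 mm
F5: 124 × 176 mm
F6: 88 × 124 mm
F7: 62 × 88 mm
→ matches F6.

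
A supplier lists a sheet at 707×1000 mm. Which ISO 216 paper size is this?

Aspect ratio 1000/707 ≈ 1.414 — close to the ISO √2 ≈ 1.414.
In the B-series (B0 = 1000 × 1414 mm): B1 = 707 × 1000 mm.

B1 (707 × 1000 mm)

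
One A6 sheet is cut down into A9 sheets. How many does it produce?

8

Each ISO step halves the sheet: 1 × A6 → 2 × A7 → 4 × A8 → 8 × A9
From A6 to A9 is 3 halving steps: 2^3 = 8.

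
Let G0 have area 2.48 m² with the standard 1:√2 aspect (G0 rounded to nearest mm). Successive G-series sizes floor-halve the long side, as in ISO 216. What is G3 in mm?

468 × 662 mm

Let G0's short side be w mm. w · w√2 = 2.48 m² = 2,480,000 mm², so w ≈ 1324.2 mm and w√2 ≈ 1872.8 mm → G0 = 1324 × 1873 mm.
G1: ⌊1873/2⌋ × 1324 = 936 × 1324 mm
G2: ⌊1324/2⌋ × 936 = 662 × 936 mm
G3: ⌊936/2⌋ × 662 = 468 × 662 mm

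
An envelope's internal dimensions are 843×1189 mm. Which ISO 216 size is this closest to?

A0 (841 × 1189 mm)

Aspect ratio 1189/843 ≈ 1.410 — close to the ISO √2 ≈ 1.414.
In the A-series (A0 area = 1 m²): A0 = 841 × 1189 mm.
Off by 2 mm total — nearest standard size.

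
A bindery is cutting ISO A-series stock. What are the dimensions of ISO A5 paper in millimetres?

A0 = 841 × 1189 mm (A0 has area 1 m², aspect 1:√2).
A1: ⌊1189/2⌋ × 841 = 594 × 841 mm
A2: ⌊841/2⌋ × 594 = 420 × 594 mm
A3: ⌊594/2⌋ × 420 = 297 × 420 mm
A4: ⌊420/2⌋ × 297 = 210 × 297 mm
A5: ⌊297/2⌋ × 210 = 148 × 210 mm

148 × 210 mm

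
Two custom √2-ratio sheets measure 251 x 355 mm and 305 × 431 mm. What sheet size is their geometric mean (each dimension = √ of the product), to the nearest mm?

277 × 391 mm

Short side: √(251 · 305) = √76555 ≈ 276.7 → 277 mm
Long side: √(355 · 431) = √153005 ≈ 391.2 → 391 mm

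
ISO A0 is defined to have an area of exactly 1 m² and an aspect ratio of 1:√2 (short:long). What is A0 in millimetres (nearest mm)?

Let the short side be w mm. Then the long side is w√2 and w · w√2 = 10⁶ mm².
w² = 10⁶/√2, so w = 1000 / 2^(1/4) ≈ 840.9 mm; long side = 1000 · 2^(1/4) ≈ 1189.2 mm.

841 × 1189 mm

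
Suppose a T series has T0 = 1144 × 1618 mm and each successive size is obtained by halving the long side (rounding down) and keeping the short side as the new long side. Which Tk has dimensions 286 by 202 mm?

T0: 1144 × 1618 mm
T1: 809 × 1144 mm
T2: 572 × 809 mm
T3: 404 × 572 mm
T4: 286 × 404 mm
T5: 202 × 286 mm
T6: 143 × 202 mm
→ matches T5.

T5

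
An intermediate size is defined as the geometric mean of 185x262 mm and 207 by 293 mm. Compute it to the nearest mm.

196 × 277 mm

Short side: √(185 · 207) = √38295 ≈ 195.7 → 196 mm
Long side: √(262 · 293) = √76766 ≈ 277.1 → 277 mm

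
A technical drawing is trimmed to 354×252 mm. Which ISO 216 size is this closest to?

Aspect ratio 354/252 ≈ 1.405 — close to the ISO √2 ≈ 1.414.
In the B-series (B0 = 1000 × 1414 mm): B4 = 250 × 353 mm.
Off by 3 mm total — nearest standard size.

B4 (250 × 353 mm)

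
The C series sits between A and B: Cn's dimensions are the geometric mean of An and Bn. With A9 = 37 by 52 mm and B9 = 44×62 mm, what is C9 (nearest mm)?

Short side: √(37 · 44) = √1628 ≈ 40.3 → 40 mm
Long side: √(52 · 62) = √3224 ≈ 56.8 → 57 mm

40 × 57 mm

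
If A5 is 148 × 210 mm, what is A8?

A6: ⌊210/2⌋ × 148 = 105 × 148 mm
A7: ⌊148/2⌋ × 105 = 74 × 105 mm
A8: ⌊105/2⌋ × 74 = 52 × 74 mm

52 × 74 mm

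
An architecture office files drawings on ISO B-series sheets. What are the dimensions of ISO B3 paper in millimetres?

353 × 500 mm

B0 = 1000 × 1414 mm (B0 has a 1000 mm short side, aspect 1:√2).
B1: ⌊1414/2⌋ × 1000 = 707 × 1000 mm
B2: ⌊1000/2⌋ × 707 = 500 × 707 mm
B3: ⌊707/2⌋ × 500 = 353 × 500 mm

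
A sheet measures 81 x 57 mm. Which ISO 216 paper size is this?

Aspect ratio 81/57 ≈ 1.421 — close to the ISO √2 ≈ 1.414.
In the C-series (envelope sizes, between A and B): C8 = 57 × 81 mm.

C8 (57 × 81 mm)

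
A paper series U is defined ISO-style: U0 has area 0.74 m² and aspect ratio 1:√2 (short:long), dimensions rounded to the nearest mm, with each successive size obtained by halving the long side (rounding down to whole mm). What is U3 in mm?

255 × 361 mm

Let U0's short side be w mm. w · w√2 = 0.74 m² = 740,000 mm², so w ≈ 723.4 mm and w√2 ≈ 1023.0 mm → U0 = 723 × 1023 mm.
U1: ⌊1023/2⌋ × 723 = 511 × 723 mm
U2: ⌊723/2⌋ × 511 = 361 × 511 mm
U3: ⌊511/2⌋ × 361 = 255 × 361 mm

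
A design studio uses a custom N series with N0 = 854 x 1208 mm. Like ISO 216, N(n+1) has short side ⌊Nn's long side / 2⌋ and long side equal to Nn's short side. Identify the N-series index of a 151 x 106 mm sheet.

N0: 854 × 1208 mm
N1: 604 × 854 mm
N2: 427 × 604 mm
N3: 302 × 427 mm
N4: 213 × 302 mm
N5: 151 × 213 mm
N6: 106 × 151 mm
N7: 75 × 106 mm
→ matches N6.

N6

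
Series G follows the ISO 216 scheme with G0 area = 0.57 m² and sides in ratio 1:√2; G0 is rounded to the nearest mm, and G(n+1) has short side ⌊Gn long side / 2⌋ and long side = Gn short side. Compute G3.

224 × 317 mm

Let G0's short side be w mm. w · w√2 = 0.57 m² = 570,000 mm², so w ≈ 634.9 mm and w√2 ≈ 897.8 mm → G0 = 635 × 898 mm.
G1: ⌊898/2⌋ × 635 = 449 × 635 mm
G2: ⌊635/2⌋ × 449 = 317 × 449 mm
G3: ⌊449/2⌋ × 317 = 224 × 317 mm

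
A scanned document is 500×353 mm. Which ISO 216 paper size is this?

B3 (353 × 500 mm)

Aspect ratio 500/353 ≈ 1.416 — close to the ISO √2 ≈ 1.414.
In the B-series (B0 = 1000 × 1414 mm): B3 = 353 × 500 mm.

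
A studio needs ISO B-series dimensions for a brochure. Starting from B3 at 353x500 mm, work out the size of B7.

B4: ⌊500/2⌋ × 353 = 250 × 353 mm
B5: ⌊353/2⌋ × 250 = 176 × 250 mm
B6: ⌊250/2⌋ × 176 = 125 × 176 mm
B7: ⌊176/2⌋ × 125 = 88 × 125 mm

88 × 125 mm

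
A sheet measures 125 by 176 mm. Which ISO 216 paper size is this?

B6 (125 × 176 mm)

Aspect ratio 176/125 ≈ 1.408 — close to the ISO √2 ≈ 1.414.
In the B-series (B0 = 1000 × 1414 mm): B6 = 125 × 176 mm.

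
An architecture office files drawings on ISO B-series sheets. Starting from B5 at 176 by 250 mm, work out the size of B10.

31 × 44 mm

B6: ⌊250/2⌋ × 176 = 125 × 176 mm
B7: ⌊176/2⌋ × 125 = 88 × 125 mm
B8: ⌊125/2⌋ × 88 = 62 × 88 mm
B9: ⌊88/2⌋ × 62 = 44 × 62 mm
B10: ⌊62/2⌋ × 44 = 31 × 44 mm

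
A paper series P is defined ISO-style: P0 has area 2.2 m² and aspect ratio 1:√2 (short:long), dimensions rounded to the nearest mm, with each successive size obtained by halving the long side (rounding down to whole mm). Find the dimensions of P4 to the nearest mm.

311 × 441 mm

Let P0's short side be w mm. w · w√2 = 2.2 m² = 2,200,000 mm², so w ≈ 1247.3 mm and w√2 ≈ 1763.9 mm → P0 = 1247 × 1764 mm.
P1: ⌊1764/2⌋ × 1247 = 882 × 1247 mm
P2: ⌊1247/2⌋ × 882 = 623 × 882 mm
P3: ⌊882/2⌋ × 623 = 441 × 623 mm
P4: ⌊623/2⌋ × 441 = 311 × 441 mm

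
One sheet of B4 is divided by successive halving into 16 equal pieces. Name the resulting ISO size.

B8

16 = 2^4, so 4 halving steps.
B4 → B5 → … → B8 after 4 steps.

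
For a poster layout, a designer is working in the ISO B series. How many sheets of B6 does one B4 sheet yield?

Each ISO step halves the sheet: 1 × B4 → 2 × B5 → 4 × B6
From B4 to B6 is 2 halving steps: 2^2 = 4.

4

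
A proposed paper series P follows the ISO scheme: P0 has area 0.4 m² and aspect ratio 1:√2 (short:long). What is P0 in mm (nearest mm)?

Let the short side be w mm. Then w · w√2 = 0.4 m² = 400,000 mm².
w² = 400,000/√2, so w ≈ 531.8 mm; long side = w√2 ≈ 752.1 mm.

532 × 752 mm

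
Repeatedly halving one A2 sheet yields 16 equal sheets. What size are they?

A6

16 = 2^4, so 4 halving steps.
A2 → A3 → … → A6 after 4 steps.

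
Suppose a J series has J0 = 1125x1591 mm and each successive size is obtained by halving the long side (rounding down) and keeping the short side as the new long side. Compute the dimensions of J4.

J1 = 795 × 1125 mm (from J0 by 1 halving).
J2: ⌊1125/2⌋ × 795 = 562 × 795 mm
J3: ⌊795/2⌋ × 562 = 397 × 562 mm
J4: ⌊562/2⌋ × 397 = 281 × 397 mm

281 × 397 mm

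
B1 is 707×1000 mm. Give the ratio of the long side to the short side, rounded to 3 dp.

1000 / 707 = 1.414
Matches √2 ≈ 1.414 — the ISO 216 defining ratio.

1.414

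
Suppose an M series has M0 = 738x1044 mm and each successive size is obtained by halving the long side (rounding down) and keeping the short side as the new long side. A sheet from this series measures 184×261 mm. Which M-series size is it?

M4

M0: 738 × 1044 mm
M1: 522 × 738 mm
M2: 369 × 522 mm
M3: 261 × 369 mm
M4: 184 × 261 mm
M5: 130 × 184 mm
→ matches M4.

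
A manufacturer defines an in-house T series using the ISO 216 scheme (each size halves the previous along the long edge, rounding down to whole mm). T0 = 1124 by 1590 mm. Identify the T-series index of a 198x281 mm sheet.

T5

T0: 1124 × 1590 mm
T1: 795 × 1124 mm
T2: 562 × 795 mm
T3: 397 × 562 mm
T4: 281 × 397 mm
T5: 198 × 281 mm
T6: 140 × 198 mm
→ matches T5.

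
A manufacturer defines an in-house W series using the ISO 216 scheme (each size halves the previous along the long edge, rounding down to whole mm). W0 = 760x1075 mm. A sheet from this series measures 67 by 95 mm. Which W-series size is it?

W0: 760 × 1075 mm
W1: 537 × 760 mm
W2: 380 × 537 mm
W3: 268 × 380 mm
W4: 190 × 268 mm
W5: 134 × 190 mm
W6: 95 × 134 mm
W7: 67 × 95 mm
W8: 47 × 67 mm
→ matches W7.

W7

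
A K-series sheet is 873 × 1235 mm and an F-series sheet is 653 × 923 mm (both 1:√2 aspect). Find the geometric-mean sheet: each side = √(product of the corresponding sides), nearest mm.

755 × 1068 mm

Short side: √(873 · 653) = √570069 ≈ 755.0 → 755 mm
Long side: √(1235 · 923) = √1139905 ≈ 1067.7 → 1068 mm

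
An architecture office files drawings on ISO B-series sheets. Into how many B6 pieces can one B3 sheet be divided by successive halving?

Each ISO step halves the sheet: 1 × B3 → 2 × B4 → 4 × B5 → 8 × B6
From B3 to B6 is 3 halving steps: 2^3 = 8.

8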